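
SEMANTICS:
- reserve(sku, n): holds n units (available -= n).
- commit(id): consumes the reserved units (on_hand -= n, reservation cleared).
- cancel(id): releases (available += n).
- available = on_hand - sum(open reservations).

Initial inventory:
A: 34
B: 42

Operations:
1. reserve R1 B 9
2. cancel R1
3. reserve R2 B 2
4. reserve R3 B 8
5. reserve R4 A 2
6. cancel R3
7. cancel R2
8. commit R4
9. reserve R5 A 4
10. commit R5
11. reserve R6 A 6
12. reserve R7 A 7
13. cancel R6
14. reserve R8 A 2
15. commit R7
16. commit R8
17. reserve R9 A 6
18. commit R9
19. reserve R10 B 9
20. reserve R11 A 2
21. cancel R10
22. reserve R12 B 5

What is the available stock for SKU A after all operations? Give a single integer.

Step 1: reserve R1 B 9 -> on_hand[A=34 B=42] avail[A=34 B=33] open={R1}
Step 2: cancel R1 -> on_hand[A=34 B=42] avail[A=34 B=42] open={}
Step 3: reserve R2 B 2 -> on_hand[A=34 B=42] avail[A=34 B=40] open={R2}
Step 4: reserve R3 B 8 -> on_hand[A=34 B=42] avail[A=34 B=32] open={R2,R3}
Step 5: reserve R4 A 2 -> on_hand[A=34 B=42] avail[A=32 B=32] open={R2,R3,R4}
Step 6: cancel R3 -> on_hand[A=34 B=42] avail[A=32 B=40] open={R2,R4}
Step 7: cancel R2 -> on_hand[A=34 B=42] avail[A=32 B=42] open={R4}
Step 8: commit R4 -> on_hand[A=32 B=42] avail[A=32 B=42] open={}
Step 9: reserve R5 A 4 -> on_hand[A=32 B=42] avail[A=28 B=42] open={R5}
Step 10: commit R5 -> on_hand[A=28 B=42] avail[A=28 B=42] open={}
Step 11: reserve R6 A 6 -> on_hand[A=28 B=42] avail[A=22 B=42] open={R6}
Step 12: reserve R7 A 7 -> on_hand[A=28 B=42] avail[A=15 B=42] open={R6,R7}
Step 13: cancel R6 -> on_hand[A=28 B=42] avail[A=21 B=42] open={R7}
Step 14: reserve R8 A 2 -> on_hand[A=28 B=42] avail[A=19 B=42] open={R7,R8}
Step 15: commit R7 -> on_hand[A=21 B=42] avail[A=19 B=42] open={R8}
Step 16: commit R8 -> on_hand[A=19 B=42] avail[A=19 B=42] open={}
Step 17: reserve R9 A 6 -> on_hand[A=19 B=42] avail[A=13 B=42] open={R9}
Step 18: commit R9 -> on_hand[A=13 B=42] avail[A=13 B=42] open={}
Step 19: reserve R10 B 9 -> on_hand[A=13 B=42] avail[A=13 B=33] open={R10}
Step 20: reserve R11 A 2 -> on_hand[A=13 B=42] avail[A=11 B=33] open={R10,R11}
Step 21: cancel R10 -> on_hand[A=13 B=42] avail[A=11 B=42] open={R11}
Step 22: reserve R12 B 5 -> on_hand[A=13 B=42] avail[A=11 B=37] open={R11,R12}
Final available[A] = 11

Answer: 11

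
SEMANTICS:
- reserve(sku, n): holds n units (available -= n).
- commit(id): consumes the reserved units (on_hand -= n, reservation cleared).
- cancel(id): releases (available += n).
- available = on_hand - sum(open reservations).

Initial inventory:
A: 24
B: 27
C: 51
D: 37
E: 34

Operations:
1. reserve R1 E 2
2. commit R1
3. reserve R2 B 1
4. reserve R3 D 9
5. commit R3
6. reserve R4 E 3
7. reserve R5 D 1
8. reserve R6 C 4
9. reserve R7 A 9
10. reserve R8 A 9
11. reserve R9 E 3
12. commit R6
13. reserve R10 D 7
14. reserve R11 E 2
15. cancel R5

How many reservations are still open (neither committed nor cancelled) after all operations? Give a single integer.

Step 1: reserve R1 E 2 -> on_hand[A=24 B=27 C=51 D=37 E=34] avail[A=24 B=27 C=51 D=37 E=32] open={R1}
Step 2: commit R1 -> on_hand[A=24 B=27 C=51 D=37 E=32] avail[A=24 B=27 C=51 D=37 E=32] open={}
Step 3: reserve R2 B 1 -> on_hand[A=24 B=27 C=51 D=37 E=32] avail[A=24 B=26 C=51 D=37 E=32] open={R2}
Step 4: reserve R3 D 9 -> on_hand[A=24 B=27 C=51 D=37 E=32] avail[A=24 B=26 C=51 D=28 E=32] open={R2,R3}
Step 5: commit R3 -> on_hand[A=24 B=27 C=51 D=28 E=32] avail[A=24 B=26 C=51 D=28 E=32] open={R2}
Step 6: reserve R4 E 3 -> on_hand[A=24 B=27 C=51 D=28 E=32] avail[A=24 B=26 C=51 D=28 E=29] open={R2,R4}
Step 7: reserve R5 D 1 -> on_hand[A=24 B=27 C=51 D=28 E=32] avail[A=24 B=26 C=51 D=27 E=29] open={R2,R4,R5}
Step 8: reserve R6 C 4 -> on_hand[A=24 B=27 C=51 D=28 E=32] avail[A=24 B=26 C=47 D=27 E=29] open={R2,R4,R5,R6}
Step 9: reserve R7 A 9 -> on_hand[A=24 B=27 C=51 D=28 E=32] avail[A=15 B=26 C=47 D=27 E=29] open={R2,R4,R5,R6,R7}
Step 10: reserve R8 A 9 -> on_hand[A=24 B=27 C=51 D=28 E=32] avail[A=6 B=26 C=47 D=27 E=29] open={R2,R4,R5,R6,R7,R8}
Step 11: reserve R9 E 3 -> on_hand[A=24 B=27 C=51 D=28 E=32] avail[A=6 B=26 C=47 D=27 E=26] open={R2,R4,R5,R6,R7,R8,R9}
Step 12: commit R6 -> on_hand[A=24 B=27 C=47 D=28 E=32] avail[A=6 B=26 C=47 D=27 E=26] open={R2,R4,R5,R7,R8,R9}
Step 13: reserve R10 D 7 -> on_hand[A=24 B=27 C=47 D=28 E=32] avail[A=6 B=26 C=47 D=20 E=26] open={R10,R2,R4,R5,R7,R8,R9}
Step 14: reserve R11 E 2 -> on_hand[A=24 B=27 C=47 D=28 E=32] avail[A=6 B=26 C=47 D=20 E=24] open={R10,R11,R2,R4,R5,R7,R8,R9}
Step 15: cancel R5 -> on_hand[A=24 B=27 C=47 D=28 E=32] avail[A=6 B=26 C=47 D=21 E=24] open={R10,R11,R2,R4,R7,R8,R9}
Open reservations: ['R10', 'R11', 'R2', 'R4', 'R7', 'R8', 'R9'] -> 7

Answer: 7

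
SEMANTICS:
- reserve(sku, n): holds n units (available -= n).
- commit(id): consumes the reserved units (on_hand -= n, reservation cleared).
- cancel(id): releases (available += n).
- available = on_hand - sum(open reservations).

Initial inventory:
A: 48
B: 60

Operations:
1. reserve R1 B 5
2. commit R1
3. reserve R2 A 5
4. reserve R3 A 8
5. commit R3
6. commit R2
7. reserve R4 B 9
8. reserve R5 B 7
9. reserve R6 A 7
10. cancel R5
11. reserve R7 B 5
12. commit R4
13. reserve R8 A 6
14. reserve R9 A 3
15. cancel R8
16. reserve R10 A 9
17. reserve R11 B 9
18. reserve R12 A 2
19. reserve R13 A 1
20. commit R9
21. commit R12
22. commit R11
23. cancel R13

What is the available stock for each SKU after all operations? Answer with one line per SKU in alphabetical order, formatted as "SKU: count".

Answer: A: 14
B: 32

Derivation:
Step 1: reserve R1 B 5 -> on_hand[A=48 B=60] avail[A=48 B=55] open={R1}
Step 2: commit R1 -> on_hand[A=48 B=55] avail[A=48 B=55] open={}
Step 3: reserve R2 A 5 -> on_hand[A=48 B=55] avail[A=43 B=55] open={R2}
Step 4: reserve R3 A 8 -> on_hand[A=48 B=55] avail[A=35 B=55] open={R2,R3}
Step 5: commit R3 -> on_hand[A=40 B=55] avail[A=35 B=55] open={R2}
Step 6: commit R2 -> on_hand[A=35 B=55] avail[A=35 B=55] open={}
Step 7: reserve R4 B 9 -> on_hand[A=35 B=55] avail[A=35 B=46] open={R4}
Step 8: reserve R5 B 7 -> on_hand[A=35 B=55] avail[A=35 B=39] open={R4,R5}
Step 9: reserve R6 A 7 -> on_hand[A=35 B=55] avail[A=28 B=39] open={R4,R5,R6}
Step 10: cancel R5 -> on_hand[A=35 B=55] avail[A=28 B=46] open={R4,R6}
Step 11: reserve R7 B 5 -> on_hand[A=35 B=55] avail[A=28 B=41] open={R4,R6,R7}
Step 12: commit R4 -> on_hand[A=35 B=46] avail[A=28 B=41] open={R6,R7}
Step 13: reserve R8 A 6 -> on_hand[A=35 B=46] avail[A=22 B=41] open={R6,R7,R8}
Step 14: reserve R9 A 3 -> on_hand[A=35 B=46] avail[A=19 B=41] open={R6,R7,R8,R9}
Step 15: cancel R8 -> on_hand[A=35 B=46] avail[A=25 B=41] open={R6,R7,R9}
Step 16: reserve R10 A 9 -> on_hand[A=35 B=46] avail[A=16 B=41] open={R10,R6,R7,R9}
Step 17: reserve R11 B 9 -> on_hand[A=35 B=46] avail[A=16 B=32] open={R10,R11,R6,R7,R9}
Step 18: reserve R12 A 2 -> on_hand[A=35 B=46] avail[A=14 B=32] open={R10,R11,R12,R6,R7,R9}
Step 19: reserve R13 A 1 -> on_hand[A=35 B=46] avail[A=13 B=32] open={R10,R11,R12,R13,R6,R7,R9}
Step 20: commit R9 -> on_hand[A=32 B=46] avail[A=13 B=32] open={R10,R11,R12,R13,R6,R7}
Step 21: commit R12 -> on_hand[A=30 B=46] avail[A=13 B=32] open={R10,R11,R13,R6,R7}
Step 22: commit R11 -> on_hand[A=30 B=37] avail[A=13 B=32] open={R10,R13,R6,R7}
Step 23: cancel R13 -> on_hand[A=30 B=37] avail[A=14 B=32] open={R10,R6,R7}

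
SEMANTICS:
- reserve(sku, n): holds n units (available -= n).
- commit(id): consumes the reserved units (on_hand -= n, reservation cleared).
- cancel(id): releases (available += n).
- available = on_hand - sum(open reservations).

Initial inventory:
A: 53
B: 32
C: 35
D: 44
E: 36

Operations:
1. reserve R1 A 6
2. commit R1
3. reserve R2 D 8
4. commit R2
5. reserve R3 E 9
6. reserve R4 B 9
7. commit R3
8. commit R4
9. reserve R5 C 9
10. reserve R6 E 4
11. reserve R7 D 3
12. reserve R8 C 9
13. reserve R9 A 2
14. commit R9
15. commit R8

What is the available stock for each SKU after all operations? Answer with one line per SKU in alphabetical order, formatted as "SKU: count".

Step 1: reserve R1 A 6 -> on_hand[A=53 B=32 C=35 D=44 E=36] avail[A=47 B=32 C=35 D=44 E=36] open={R1}
Step 2: commit R1 -> on_hand[A=47 B=32 C=35 D=44 E=36] avail[A=47 B=32 C=35 D=44 E=36] open={}
Step 3: reserve R2 D 8 -> on_hand[A=47 B=32 C=35 D=44 E=36] avail[A=47 B=32 C=35 D=36 E=36] open={R2}
Step 4: commit R2 -> on_hand[A=47 B=32 C=35 D=36 E=36] avail[A=47 B=32 C=35 D=36 E=36] open={}
Step 5: reserve R3 E 9 -> on_hand[A=47 B=32 C=35 D=36 E=36] avail[A=47 B=32 C=35 D=36 E=27] open={R3}
Step 6: reserve R4 B 9 -> on_hand[A=47 B=32 C=35 D=36 E=36] avail[A=47 B=23 C=35 D=36 E=27] open={R3,R4}
Step 7: commit R3 -> on_hand[A=47 B=32 C=35 D=36 E=27] avail[A=47 B=23 C=35 D=36 E=27] open={R4}
Step 8: commit R4 -> on_hand[A=47 B=23 C=35 D=36 E=27] avail[A=47 B=23 C=35 D=36 E=27] open={}
Step 9: reserve R5 C 9 -> on_hand[A=47 B=23 C=35 D=36 E=27] avail[A=47 B=23 C=26 D=36 E=27] open={R5}
Step 10: reserve R6 E 4 -> on_hand[A=47 B=23 C=35 D=36 E=27] avail[A=47 B=23 C=26 D=36 E=23] open={R5,R6}
Step 11: reserve R7 D 3 -> on_hand[A=47 B=23 C=35 D=36 E=27] avail[A=47 B=23 C=26 D=33 E=23] open={R5,R6,R7}
Step 12: reserve R8 C 9 -> on_hand[A=47 B=23 C=35 D=36 E=27] avail[A=47 B=23 C=17 D=33 E=23] open={R5,R6,R7,R8}
Step 13: reserve R9 A 2 -> on_hand[A=47 B=23 C=35 D=36 E=27] avail[A=45 B=23 C=17 D=33 E=23] open={R5,R6,R7,R8,R9}
Step 14: commit R9 -> on_hand[A=45 B=23 C=35 D=36 E=27] avail[A=45 B=23 C=17 D=33 E=23] open={R5,R6,R7,R8}
Step 15: commit R8 -> on_hand[A=45 B=23 C=26 D=36 E=27] avail[A=45 B=23 C=17 D=33 E=23] open={R5,R6,R7}

Answer: A: 45
B: 23
C: 17
D: 33
E: 23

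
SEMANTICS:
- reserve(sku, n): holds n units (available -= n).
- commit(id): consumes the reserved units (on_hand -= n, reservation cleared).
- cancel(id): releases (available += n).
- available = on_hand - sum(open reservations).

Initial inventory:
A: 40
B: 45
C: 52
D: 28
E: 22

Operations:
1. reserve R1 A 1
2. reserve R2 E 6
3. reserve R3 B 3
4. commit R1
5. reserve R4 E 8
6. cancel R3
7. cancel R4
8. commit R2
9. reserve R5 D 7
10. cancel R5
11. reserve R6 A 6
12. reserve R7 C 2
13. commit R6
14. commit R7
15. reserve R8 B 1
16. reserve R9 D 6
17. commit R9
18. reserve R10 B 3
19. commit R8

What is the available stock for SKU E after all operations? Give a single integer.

Answer: 16

Derivation:
Step 1: reserve R1 A 1 -> on_hand[A=40 B=45 C=52 D=28 E=22] avail[A=39 B=45 C=52 D=28 E=22] open={R1}
Step 2: reserve R2 E 6 -> on_hand[A=40 B=45 C=52 D=28 E=22] avail[A=39 B=45 C=52 D=28 E=16] open={R1,R2}
Step 3: reserve R3 B 3 -> on_hand[A=40 B=45 C=52 D=28 E=22] avail[A=39 B=42 C=52 D=28 E=16] open={R1,R2,R3}
Step 4: commit R1 -> on_hand[A=39 B=45 C=52 D=28 E=22] avail[A=39 B=42 C=52 D=28 E=16] open={R2,R3}
Step 5: reserve R4 E 8 -> on_hand[A=39 B=45 C=52 D=28 E=22] avail[A=39 B=42 C=52 D=28 E=8] open={R2,R3,R4}
Step 6: cancel R3 -> on_hand[A=39 B=45 C=52 D=28 E=22] avail[A=39 B=45 C=52 D=28 E=8] open={R2,R4}
Step 7: cancel R4 -> on_hand[A=39 B=45 C=52 D=28 E=22] avail[A=39 B=45 C=52 D=28 E=16] open={R2}
Step 8: commit R2 -> on_hand[A=39 B=45 C=52 D=28 E=16] avail[A=39 B=45 C=52 D=28 E=16] open={}
Step 9: reserve R5 D 7 -> on_hand[A=39 B=45 C=52 D=28 E=16] avail[A=39 B=45 C=52 D=21 E=16] open={R5}
Step 10: cancel R5 -> on_hand[A=39 B=45 C=52 D=28 E=16] avail[A=39 B=45 C=52 D=28 E=16] open={}
Step 11: reserve R6 A 6 -> on_hand[A=39 B=45 C=52 D=28 E=16] avail[A=33 B=45 C=52 D=28 E=16] open={R6}
Step 12: reserve R7 C 2 -> on_hand[A=39 B=45 C=52 D=28 E=16] avail[A=33 B=45 C=50 D=28 E=16] open={R6,R7}
Step 13: commit R6 -> on_hand[A=33 B=45 C=52 D=28 E=16] avail[A=33 B=45 C=50 D=28 E=16] open={R7}
Step 14: commit R7 -> on_hand[A=33 B=45 C=50 D=28 E=16] avail[A=33 B=45 C=50 D=28 E=16] open={}
Step 15: reserve R8 B 1 -> on_hand[A=33 B=45 C=50 D=28 E=16] avail[A=33 B=44 C=50 D=28 E=16] open={R8}
Step 16: reserve R9 D 6 -> on_hand[A=33 B=45 C=50 D=28 E=16] avail[A=33 B=44 C=50 D=22 E=16] open={R8,R9}
Step 17: commit R9 -> on_hand[A=33 B=45 C=50 D=22 E=16] avail[A=33 B=44 C=50 D=22 E=16] open={R8}
Step 18: reserve R10 B 3 -> on_hand[A=33 B=45 C=50 D=22 E=16] avail[A=33 B=41 C=50 D=22 E=16] open={R10,R8}
Step 19: commit R8 -> on_hand[A=33 B=44 C=50 D=22 E=16] avail[A=33 B=41 C=50 D=22 E=16] open={R10}
Final available[E] = 16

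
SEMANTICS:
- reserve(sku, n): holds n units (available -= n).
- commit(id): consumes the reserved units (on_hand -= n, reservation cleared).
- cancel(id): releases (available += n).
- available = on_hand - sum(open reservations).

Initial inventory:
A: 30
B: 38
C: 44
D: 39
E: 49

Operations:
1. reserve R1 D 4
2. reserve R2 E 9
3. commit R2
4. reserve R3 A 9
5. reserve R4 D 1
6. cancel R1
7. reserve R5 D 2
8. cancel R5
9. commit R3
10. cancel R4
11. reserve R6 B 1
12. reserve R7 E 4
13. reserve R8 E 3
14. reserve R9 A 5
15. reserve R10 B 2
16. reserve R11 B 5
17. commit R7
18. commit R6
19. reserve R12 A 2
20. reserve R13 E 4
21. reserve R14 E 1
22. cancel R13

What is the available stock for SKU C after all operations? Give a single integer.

Answer: 44

Derivation:
Step 1: reserve R1 D 4 -> on_hand[A=30 B=38 C=44 D=39 E=49] avail[A=30 B=38 C=44 D=35 E=49] open={R1}
Step 2: reserve R2 E 9 -> on_hand[A=30 B=38 C=44 D=39 E=49] avail[A=30 B=38 C=44 D=35 E=40] open={R1,R2}
Step 3: commit R2 -> on_hand[A=30 B=38 C=44 D=39 E=40] avail[A=30 B=38 C=44 D=35 E=40] open={R1}
Step 4: reserve R3 A 9 -> on_hand[A=30 B=38 C=44 D=39 E=40] avail[A=21 B=38 C=44 D=35 E=40] open={R1,R3}
Step 5: reserve R4 D 1 -> on_hand[A=30 B=38 C=44 D=39 E=40] avail[A=21 B=38 C=44 D=34 E=40] open={R1,R3,R4}
Step 6: cancel R1 -> on_hand[A=30 B=38 C=44 D=39 E=40] avail[A=21 B=38 C=44 D=38 E=40] open={R3,R4}
Step 7: reserve R5 D 2 -> on_hand[A=30 B=38 C=44 D=39 E=40] avail[A=21 B=38 C=44 D=36 E=40] open={R3,R4,R5}
Step 8: cancel R5 -> on_hand[A=30 B=38 C=44 D=39 E=40] avail[A=21 B=38 C=44 D=38 E=40] open={R3,R4}
Step 9: commit R3 -> on_hand[A=21 B=38 C=44 D=39 E=40] avail[A=21 B=38 C=44 D=38 E=40] open={R4}
Step 10: cancel R4 -> on_hand[A=21 B=38 C=44 D=39 E=40] avail[A=21 B=38 C=44 D=39 E=40] open={}
Step 11: reserve R6 B 1 -> on_hand[A=21 B=38 C=44 D=39 E=40] avail[A=21 B=37 C=44 D=39 E=40] open={R6}
Step 12: reserve R7 E 4 -> on_hand[A=21 B=38 C=44 D=39 E=40] avail[A=21 B=37 C=44 D=39 E=36] open={R6,R7}
Step 13: reserve R8 E 3 -> on_hand[A=21 B=38 C=44 D=39 E=40] avail[A=21 B=37 C=44 D=39 E=33] open={R6,R7,R8}
Step 14: reserve R9 A 5 -> on_hand[A=21 B=38 C=44 D=39 E=40] avail[A=16 B=37 C=44 D=39 E=33] open={R6,R7,R8,R9}
Step 15: reserve R10 B 2 -> on_hand[A=21 B=38 C=44 D=39 E=40] avail[A=16 B=35 C=44 D=39 E=33] open={R10,R6,R7,R8,R9}
Step 16: reserve R11 B 5 -> on_hand[A=21 B=38 C=44 D=39 E=40] avail[A=16 B=30 C=44 D=39 E=33] open={R10,R11,R6,R7,R8,R9}
Step 17: commit R7 -> on_hand[A=21 B=38 C=44 D=39 E=36] avail[A=16 B=30 C=44 D=39 E=33] open={R10,R11,R6,R8,R9}
Step 18: commit R6 -> on_hand[A=21 B=37 C=44 D=39 E=36] avail[A=16 B=30 C=44 D=39 E=33] open={R10,R11,R8,R9}
Step 19: reserve R12 A 2 -> on_hand[A=21 B=37 C=44 D=39 E=36] avail[A=14 B=30 C=44 D=39 E=33] open={R10,R11,R12,R8,R9}
Step 20: reserve R13 E 4 -> on_hand[A=21 B=37 C=44 D=39 E=36] avail[A=14 B=30 C=44 D=39 E=29] open={R10,R11,R12,R13,R8,R9}
Step 21: reserve R14 E 1 -> on_hand[A=21 B=37 C=44 D=39 E=36] avail[A=14 B=30 C=44 D=39 E=28] open={R10,R11,R12,R13,R14,R8,R9}
Step 22: cancel R13 -> on_hand[A=21 B=37 C=44 D=39 E=36] avail[A=14 B=30 C=44 D=39 E=32] open={R10,R11,R12,R14,R8,R9}
Final available[C] = 44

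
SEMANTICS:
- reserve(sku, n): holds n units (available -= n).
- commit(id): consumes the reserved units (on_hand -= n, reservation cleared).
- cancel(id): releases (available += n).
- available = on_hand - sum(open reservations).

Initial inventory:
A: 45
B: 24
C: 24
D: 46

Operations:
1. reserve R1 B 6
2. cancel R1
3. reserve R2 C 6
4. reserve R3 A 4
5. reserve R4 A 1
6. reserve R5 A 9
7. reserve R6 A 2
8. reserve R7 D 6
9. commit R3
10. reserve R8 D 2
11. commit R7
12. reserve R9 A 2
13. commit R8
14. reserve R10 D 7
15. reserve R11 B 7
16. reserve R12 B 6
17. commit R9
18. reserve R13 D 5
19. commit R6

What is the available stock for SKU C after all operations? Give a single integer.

Step 1: reserve R1 B 6 -> on_hand[A=45 B=24 C=24 D=46] avail[A=45 B=18 C=24 D=46] open={R1}
Step 2: cancel R1 -> on_hand[A=45 B=24 C=24 D=46] avail[A=45 B=24 C=24 D=46] open={}
Step 3: reserve R2 C 6 -> on_hand[A=45 B=24 C=24 D=46] avail[A=45 B=24 C=18 D=46] open={R2}
Step 4: reserve R3 A 4 -> on_hand[A=45 B=24 C=24 D=46] avail[A=41 B=24 C=18 D=46] open={R2,R3}
Step 5: reserve R4 A 1 -> on_hand[A=45 B=24 C=24 D=46] avail[A=40 B=24 C=18 D=46] open={R2,R3,R4}
Step 6: reserve R5 A 9 -> on_hand[A=45 B=24 C=24 D=46] avail[A=31 B=24 C=18 D=46] open={R2,R3,R4,R5}
Step 7: reserve R6 A 2 -> on_hand[A=45 B=24 C=24 D=46] avail[A=29 B=24 C=18 D=46] open={R2,R3,R4,R5,R6}
Step 8: reserve R7 D 6 -> on_hand[A=45 B=24 C=24 D=46] avail[A=29 B=24 C=18 D=40] open={R2,R3,R4,R5,R6,R7}
Step 9: commit R3 -> on_hand[A=41 B=24 C=24 D=46] avail[A=29 B=24 C=18 D=40] open={R2,R4,R5,R6,R7}
Step 10: reserve R8 D 2 -> on_hand[A=41 B=24 C=24 D=46] avail[A=29 B=24 C=18 D=38] open={R2,R4,R5,R6,R7,R8}
Step 11: commit R7 -> on_hand[A=41 B=24 C=24 D=40] avail[A=29 B=24 C=18 D=38] open={R2,R4,R5,R6,R8}
Step 12: reserve R9 A 2 -> on_hand[A=41 B=24 C=24 D=40] avail[A=27 B=24 C=18 D=38] open={R2,R4,R5,R6,R8,R9}
Step 13: commit R8 -> on_hand[A=41 B=24 C=24 D=38] avail[A=27 B=24 C=18 D=38] open={R2,R4,R5,R6,R9}
Step 14: reserve R10 D 7 -> on_hand[A=41 B=24 C=24 D=38] avail[A=27 B=24 C=18 D=31] open={R10,R2,R4,R5,R6,R9}
Step 15: reserve R11 B 7 -> on_hand[A=41 B=24 C=24 D=38] avail[A=27 B=17 C=18 D=31] open={R10,R11,R2,R4,R5,R6,R9}
Step 16: reserve R12 B 6 -> on_hand[A=41 B=24 C=24 D=38] avail[A=27 B=11 C=18 D=31] open={R10,R11,R12,R2,R4,R5,R6,R9}
Step 17: commit R9 -> on_hand[A=39 B=24 C=24 D=38] avail[A=27 B=11 C=18 D=31] open={R10,R11,R12,R2,R4,R5,R6}
Step 18: reserve R13 D 5 -> on_hand[A=39 B=24 C=24 D=38] avail[A=27 B=11 C=18 D=26] open={R10,R11,R12,R13,R2,R4,R5,R6}
Step 19: commit R6 -> on_hand[A=37 B=24 C=24 D=38] avail[A=27 B=11 C=18 D=26] open={R10,R11,R12,R13,R2,R4,R5}
Final available[C] = 18

Answer: 18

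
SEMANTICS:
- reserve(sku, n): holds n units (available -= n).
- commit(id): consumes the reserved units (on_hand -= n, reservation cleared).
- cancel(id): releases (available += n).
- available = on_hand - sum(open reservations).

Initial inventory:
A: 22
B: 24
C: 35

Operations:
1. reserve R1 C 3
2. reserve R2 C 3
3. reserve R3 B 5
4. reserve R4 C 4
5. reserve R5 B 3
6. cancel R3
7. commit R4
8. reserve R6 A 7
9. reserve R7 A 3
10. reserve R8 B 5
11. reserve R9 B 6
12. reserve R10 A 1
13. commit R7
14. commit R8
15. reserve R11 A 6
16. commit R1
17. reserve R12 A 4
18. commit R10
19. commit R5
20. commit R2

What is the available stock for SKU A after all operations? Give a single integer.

Step 1: reserve R1 C 3 -> on_hand[A=22 B=24 C=35] avail[A=22 B=24 C=32] open={R1}
Step 2: reserve R2 C 3 -> on_hand[A=22 B=24 C=35] avail[A=22 B=24 C=29] open={R1,R2}
Step 3: reserve R3 B 5 -> on_hand[A=22 B=24 C=35] avail[A=22 B=19 C=29] open={R1,R2,R3}
Step 4: reserve R4 C 4 -> on_hand[A=22 B=24 C=35] avail[A=22 B=19 C=25] open={R1,R2,R3,R4}
Step 5: reserve R5 B 3 -> on_hand[A=22 B=24 C=35] avail[A=22 B=16 C=25] open={R1,R2,R3,R4,R5}
Step 6: cancel R3 -> on_hand[A=22 B=24 C=35] avail[A=22 B=21 C=25] open={R1,R2,R4,R5}
Step 7: commit R4 -> on_hand[A=22 B=24 C=31] avail[A=22 B=21 C=25] open={R1,R2,R5}
Step 8: reserve R6 A 7 -> on_hand[A=22 B=24 C=31] avail[A=15 B=21 C=25] open={R1,R2,R5,R6}
Step 9: reserve R7 A 3 -> on_hand[A=22 B=24 C=31] avail[A=12 B=21 C=25] open={R1,R2,R5,R6,R7}
Step 10: reserve R8 B 5 -> on_hand[A=22 B=24 C=31] avail[A=12 B=16 C=25] open={R1,R2,R5,R6,R7,R8}
Step 11: reserve R9 B 6 -> on_hand[A=22 B=24 C=31] avail[A=12 B=10 C=25] open={R1,R2,R5,R6,R7,R8,R9}
Step 12: reserve R10 A 1 -> on_hand[A=22 B=24 C=31] avail[A=11 B=10 C=25] open={R1,R10,R2,R5,R6,R7,R8,R9}
Step 13: commit R7 -> on_hand[A=19 B=24 C=31] avail[A=11 B=10 C=25] open={R1,R10,R2,R5,R6,R8,R9}
Step 14: commit R8 -> on_hand[A=19 B=19 C=31] avail[A=11 B=10 C=25] open={R1,R10,R2,R5,R6,R9}
Step 15: reserve R11 A 6 -> on_hand[A=19 B=19 C=31] avail[A=5 B=10 C=25] open={R1,R10,R11,R2,R5,R6,R9}
Step 16: commit R1 -> on_hand[A=19 B=19 C=28] avail[A=5 B=10 C=25] open={R10,R11,R2,R5,R6,R9}
Step 17: reserve R12 A 4 -> on_hand[A=19 B=19 C=28] avail[A=1 B=10 C=25] open={R10,R11,R12,R2,R5,R6,R9}
Step 18: commit R10 -> on_hand[A=18 B=19 C=28] avail[A=1 B=10 C=25] open={R11,R12,R2,R5,R6,R9}
Step 19: commit R5 -> on_hand[A=18 B=16 C=28] avail[A=1 B=10 C=25] open={R11,R12,R2,R6,R9}
Step 20: commit R2 -> on_hand[A=18 B=16 C=25] avail[A=1 B=10 C=25] open={R11,R12,R6,R9}
Final available[A] = 1

Answer: 1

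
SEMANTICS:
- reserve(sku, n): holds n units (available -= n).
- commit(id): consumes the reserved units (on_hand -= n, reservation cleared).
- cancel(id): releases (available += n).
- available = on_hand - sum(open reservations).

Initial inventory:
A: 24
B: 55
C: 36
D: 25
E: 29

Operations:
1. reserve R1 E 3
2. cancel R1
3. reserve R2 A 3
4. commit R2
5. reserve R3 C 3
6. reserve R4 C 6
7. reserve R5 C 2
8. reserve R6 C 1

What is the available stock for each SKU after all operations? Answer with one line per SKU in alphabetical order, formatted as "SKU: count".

Step 1: reserve R1 E 3 -> on_hand[A=24 B=55 C=36 D=25 E=29] avail[A=24 B=55 C=36 D=25 E=26] open={R1}
Step 2: cancel R1 -> on_hand[A=24 B=55 C=36 D=25 E=29] avail[A=24 B=55 C=36 D=25 E=29] open={}
Step 3: reserve R2 A 3 -> on_hand[A=24 B=55 C=36 D=25 E=29] avail[A=21 B=55 C=36 D=25 E=29] open={R2}
Step 4: commit R2 -> on_hand[A=21 B=55 C=36 D=25 E=29] avail[A=21 B=55 C=36 D=25 E=29] open={}
Step 5: reserve R3 C 3 -> on_hand[A=21 B=55 C=36 D=25 E=29] avail[A=21 B=55 C=33 D=25 E=29] open={R3}
Step 6: reserve R4 C 6 -> on_hand[A=21 B=55 C=36 D=25 E=29] avail[A=21 B=55 C=27 D=25 E=29] open={R3,R4}
Step 7: reserve R5 C 2 -> on_hand[A=21 B=55 C=36 D=25 E=29] avail[A=21 B=55 C=25 D=25 E=29] open={R3,R4,R5}
Step 8: reserve R6 C 1 -> on_hand[A=21 B=55 C=36 D=25 E=29] avail[A=21 B=55 C=24 D=25 E=29] open={R3,R4,R5,R6}

Answer: A: 21
B: 55
C: 24
D: 25
E: 29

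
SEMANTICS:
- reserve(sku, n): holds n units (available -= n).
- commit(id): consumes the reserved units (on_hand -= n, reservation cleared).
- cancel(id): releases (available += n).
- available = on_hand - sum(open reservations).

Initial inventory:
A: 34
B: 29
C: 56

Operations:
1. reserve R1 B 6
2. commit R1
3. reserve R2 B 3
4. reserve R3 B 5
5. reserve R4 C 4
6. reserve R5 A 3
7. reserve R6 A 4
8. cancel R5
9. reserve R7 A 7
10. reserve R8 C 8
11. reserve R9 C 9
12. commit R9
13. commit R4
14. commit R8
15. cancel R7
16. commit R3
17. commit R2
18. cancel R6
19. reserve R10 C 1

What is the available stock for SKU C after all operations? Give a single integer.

Answer: 34

Derivation:
Step 1: reserve R1 B 6 -> on_hand[A=34 B=29 C=56] avail[A=34 B=23 C=56] open={R1}
Step 2: commit R1 -> on_hand[A=34 B=23 C=56] avail[A=34 B=23 C=56] open={}
Step 3: reserve R2 B 3 -> on_hand[A=34 B=23 C=56] avail[A=34 B=20 C=56] open={R2}
Step 4: reserve R3 B 5 -> on_hand[A=34 B=23 C=56] avail[A=34 B=15 C=56] open={R2,R3}
Step 5: reserve R4 C 4 -> on_hand[A=34 B=23 C=56] avail[A=34 B=15 C=52] open={R2,R3,R4}
Step 6: reserve R5 A 3 -> on_hand[A=34 B=23 C=56] avail[A=31 B=15 C=52] open={R2,R3,R4,R5}
Step 7: reserve R6 A 4 -> on_hand[A=34 B=23 C=56] avail[A=27 B=15 C=52] open={R2,R3,R4,R5,R6}
Step 8: cancel R5 -> on_hand[A=34 B=23 C=56] avail[A=30 B=15 C=52] open={R2,R3,R4,R6}
Step 9: reserve R7 A 7 -> on_hand[A=34 B=23 C=56] avail[A=23 B=15 C=52] open={R2,R3,R4,R6,R7}
Step 10: reserve R8 C 8 -> on_hand[A=34 B=23 C=56] avail[A=23 B=15 C=44] open={R2,R3,R4,R6,R7,R8}
Step 11: reserve R9 C 9 -> on_hand[A=34 B=23 C=56] avail[A=23 B=15 C=35] open={R2,R3,R4,R6,R7,R8,R9}
Step 12: commit R9 -> on_hand[A=34 B=23 C=47] avail[A=23 B=15 C=35] open={R2,R3,R4,R6,R7,R8}
Step 13: commit R4 -> on_hand[A=34 B=23 C=43] avail[A=23 B=15 C=35] open={R2,R3,R6,R7,R8}
Step 14: commit R8 -> on_hand[A=34 B=23 C=35] avail[A=23 B=15 C=35] open={R2,R3,R6,R7}
Step 15: cancel R7 -> on_hand[A=34 B=23 C=35] avail[A=30 B=15 C=35] open={R2,R3,R6}
Step 16: commit R3 -> on_hand[A=34 B=18 C=35] avail[A=30 B=15 C=35] open={R2,R6}
Step 17: commit R2 -> on_hand[A=34 B=15 C=35] avail[A=30 B=15 C=35] open={R6}
Step 18: cancel R6 -> on_hand[A=34 B=15 C=35] avail[A=34 B=15 C=35] open={}
Step 19: reserve R10 C 1 -> on_hand[A=34 B=15 C=35] avail[A=34 B=15 C=34] open={R10}
Final available[C] = 34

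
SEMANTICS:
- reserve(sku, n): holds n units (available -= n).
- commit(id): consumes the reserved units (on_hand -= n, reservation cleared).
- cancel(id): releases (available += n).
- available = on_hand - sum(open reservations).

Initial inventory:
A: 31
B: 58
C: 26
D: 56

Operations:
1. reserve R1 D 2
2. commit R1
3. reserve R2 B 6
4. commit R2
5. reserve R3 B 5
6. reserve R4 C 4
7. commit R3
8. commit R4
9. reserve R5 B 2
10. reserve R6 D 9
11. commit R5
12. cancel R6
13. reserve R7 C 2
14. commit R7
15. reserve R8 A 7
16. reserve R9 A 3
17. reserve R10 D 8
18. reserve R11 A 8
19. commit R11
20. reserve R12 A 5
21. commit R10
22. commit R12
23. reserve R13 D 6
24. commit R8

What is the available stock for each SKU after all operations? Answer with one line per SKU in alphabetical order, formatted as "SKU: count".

Answer: A: 8
B: 45
C: 20
D: 40

Derivation:
Step 1: reserve R1 D 2 -> on_hand[A=31 B=58 C=26 D=56] avail[A=31 B=58 C=26 D=54] open={R1}
Step 2: commit R1 -> on_hand[A=31 B=58 C=26 D=54] avail[A=31 B=58 C=26 D=54] open={}
Step 3: reserve R2 B 6 -> on_hand[A=31 B=58 C=26 D=54] avail[A=31 B=52 C=26 D=54] open={R2}
Step 4: commit R2 -> on_hand[A=31 B=52 C=26 D=54] avail[A=31 B=52 C=26 D=54] open={}
Step 5: reserve R3 B 5 -> on_hand[A=31 B=52 C=26 D=54] avail[A=31 B=47 C=26 D=54] open={R3}
Step 6: reserve R4 C 4 -> on_hand[A=31 B=52 C=26 D=54] avail[A=31 B=47 C=22 D=54] open={R3,R4}
Step 7: commit R3 -> on_hand[A=31 B=47 C=26 D=54] avail[A=31 B=47 C=22 D=54] open={R4}
Step 8: commit R4 -> on_hand[A=31 B=47 C=22 D=54] avail[A=31 B=47 C=22 D=54] open={}
Step 9: reserve R5 B 2 -> on_hand[A=31 B=47 C=22 D=54] avail[A=31 B=45 C=22 D=54] open={R5}
Step 10: reserve R6 D 9 -> on_hand[A=31 B=47 C=22 D=54] avail[A=31 B=45 C=22 D=45] open={R5,R6}
Step 11: commit R5 -> on_hand[A=31 B=45 C=22 D=54] avail[A=31 B=45 C=22 D=45] open={R6}
Step 12: cancel R6 -> on_hand[A=31 B=45 C=22 D=54] avail[A=31 B=45 C=22 D=54] open={}
Step 13: reserve R7 C 2 -> on_hand[A=31 B=45 C=22 D=54] avail[A=31 B=45 C=20 D=54] open={R7}
Step 14: commit R7 -> on_hand[A=31 B=45 C=20 D=54] avail[A=31 B=45 C=20 D=54] open={}
Step 15: reserve R8 A 7 -> on_hand[A=31 B=45 C=20 D=54] avail[A=24 B=45 C=20 D=54] open={R8}
Step 16: reserve R9 A 3 -> on_hand[A=31 B=45 C=20 D=54] avail[A=21 B=45 C=20 D=54] open={R8,R9}
Step 17: reserve R10 D 8 -> on_hand[A=31 B=45 C=20 D=54] avail[A=21 B=45 C=20 D=46] open={R10,R8,R9}
Step 18: reserve R11 A 8 -> on_hand[A=31 B=45 C=20 D=54] avail[A=13 B=45 C=20 D=46] open={R10,R11,R8,R9}
Step 19: commit R11 -> on_hand[A=23 B=45 C=20 D=54] avail[A=13 B=45 C=20 D=46] open={R10,R8,R9}
Step 20: reserve R12 A 5 -> on_hand[A=23 B=45 C=20 D=54] avail[A=8 B=45 C=20 D=46] open={R10,R12,R8,R9}
Step 21: commit R10 -> on_hand[A=23 B=45 C=20 D=46] avail[A=8 B=45 C=20 D=46] open={R12,R8,R9}
Step 22: commit R12 -> on_hand[A=18 B=45 C=20 D=46] avail[A=8 B=45 C=20 D=46] open={R8,R9}
Step 23: reserve R13 D 6 -> on_hand[A=18 B=45 C=20 D=46] avail[A=8 B=45 C=20 D=40] open={R13,R8,R9}
Step 24: commit R8 -> on_hand[A=11 B=45 C=20 D=46] avail[A=8 B=45 C=20 D=40] open={R13,R9}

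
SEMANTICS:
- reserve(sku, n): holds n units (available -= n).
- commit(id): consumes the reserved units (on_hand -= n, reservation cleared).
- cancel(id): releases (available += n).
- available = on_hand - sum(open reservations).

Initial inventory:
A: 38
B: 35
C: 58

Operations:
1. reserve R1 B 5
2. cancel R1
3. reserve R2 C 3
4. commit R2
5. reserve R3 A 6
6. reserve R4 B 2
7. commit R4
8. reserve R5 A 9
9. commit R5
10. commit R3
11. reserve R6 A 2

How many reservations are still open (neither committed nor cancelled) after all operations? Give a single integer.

Step 1: reserve R1 B 5 -> on_hand[A=38 B=35 C=58] avail[A=38 B=30 C=58] open={R1}
Step 2: cancel R1 -> on_hand[A=38 B=35 C=58] avail[A=38 B=35 C=58] open={}
Step 3: reserve R2 C 3 -> on_hand[A=38 B=35 C=58] avail[A=38 B=35 C=55] open={R2}
Step 4: commit R2 -> on_hand[A=38 B=35 C=55] avail[A=38 B=35 C=55] open={}
Step 5: reserve R3 A 6 -> on_hand[A=38 B=35 C=55] avail[A=32 B=35 C=55] open={R3}
Step 6: reserve R4 B 2 -> on_hand[A=38 B=35 C=55] avail[A=32 B=33 C=55] open={R3,R4}
Step 7: commit R4 -> on_hand[A=38 B=33 C=55] avail[A=32 B=33 C=55] open={R3}
Step 8: reserve R5 A 9 -> on_hand[A=38 B=33 C=55] avail[A=23 B=33 C=55] open={R3,R5}
Step 9: commit R5 -> on_hand[A=29 B=33 C=55] avail[A=23 B=33 C=55] open={R3}
Step 10: commit R3 -> on_hand[A=23 B=33 C=55] avail[A=23 B=33 C=55] open={}
Step 11: reserve R6 A 2 -> on_hand[A=23 B=33 C=55] avail[A=21 B=33 C=55] open={R6}
Open reservations: ['R6'] -> 1

Answer: 1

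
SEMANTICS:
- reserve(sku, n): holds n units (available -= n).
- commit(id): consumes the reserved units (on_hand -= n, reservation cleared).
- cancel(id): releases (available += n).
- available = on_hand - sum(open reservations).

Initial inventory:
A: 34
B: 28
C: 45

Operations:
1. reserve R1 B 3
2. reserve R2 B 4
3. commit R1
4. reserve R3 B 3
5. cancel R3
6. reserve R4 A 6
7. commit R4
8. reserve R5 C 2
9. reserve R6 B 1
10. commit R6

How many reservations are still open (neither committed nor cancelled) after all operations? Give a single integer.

Answer: 2

Derivation:
Step 1: reserve R1 B 3 -> on_hand[A=34 B=28 C=45] avail[A=34 B=25 C=45] open={R1}
Step 2: reserve R2 B 4 -> on_hand[A=34 B=28 C=45] avail[A=34 B=21 C=45] open={R1,R2}
Step 3: commit R1 -> on_hand[A=34 B=25 C=45] avail[A=34 B=21 C=45] open={R2}
Step 4: reserve R3 B 3 -> on_hand[A=34 B=25 C=45] avail[A=34 B=18 C=45] open={R2,R3}
Step 5: cancel R3 -> on_hand[A=34 B=25 C=45] avail[A=34 B=21 C=45] open={R2}
Step 6: reserve R4 A 6 -> on_hand[A=34 B=25 C=45] avail[A=28 B=21 C=45] open={R2,R4}
Step 7: commit R4 -> on_hand[A=28 B=25 C=45] avail[A=28 B=21 C=45] open={R2}
Step 8: reserve R5 C 2 -> on_hand[A=28 B=25 C=45] avail[A=28 B=21 C=43] open={R2,R5}
Step 9: reserve R6 B 1 -> on_hand[A=28 B=25 C=45] avail[A=28 B=20 C=43] open={R2,R5,R6}
Step 10: commit R6 -> on_hand[A=28 B=24 C=45] avail[A=28 B=20 C=43] open={R2,R5}
Open reservations: ['R2', 'R5'] -> 2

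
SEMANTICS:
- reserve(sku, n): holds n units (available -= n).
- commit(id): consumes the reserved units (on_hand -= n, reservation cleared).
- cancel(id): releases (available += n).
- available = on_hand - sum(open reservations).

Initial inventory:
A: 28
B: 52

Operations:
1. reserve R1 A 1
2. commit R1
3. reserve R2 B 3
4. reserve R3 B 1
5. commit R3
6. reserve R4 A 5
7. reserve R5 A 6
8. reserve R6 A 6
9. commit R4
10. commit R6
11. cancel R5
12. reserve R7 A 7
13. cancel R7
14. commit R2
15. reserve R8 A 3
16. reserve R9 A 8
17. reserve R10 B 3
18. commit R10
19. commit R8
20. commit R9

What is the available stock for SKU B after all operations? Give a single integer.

Step 1: reserve R1 A 1 -> on_hand[A=28 B=52] avail[A=27 B=52] open={R1}
Step 2: commit R1 -> on_hand[A=27 B=52] avail[A=27 B=52] open={}
Step 3: reserve R2 B 3 -> on_hand[A=27 B=52] avail[A=27 B=49] open={R2}
Step 4: reserve R3 B 1 -> on_hand[A=27 B=52] avail[A=27 B=48] open={R2,R3}
Step 5: commit R3 -> on_hand[A=27 B=51] avail[A=27 B=48] open={R2}
Step 6: reserve R4 A 5 -> on_hand[A=27 B=51] avail[A=22 B=48] open={R2,R4}
Step 7: reserve R5 A 6 -> on_hand[A=27 B=51] avail[A=16 B=48] open={R2,R4,R5}
Step 8: reserve R6 A 6 -> on_hand[A=27 B=51] avail[A=10 B=48] open={R2,R4,R5,R6}
Step 9: commit R4 -> on_hand[A=22 B=51] avail[A=10 B=48] open={R2,R5,R6}
Step 10: commit R6 -> on_hand[A=16 B=51] avail[A=10 B=48] open={R2,R5}
Step 11: cancel R5 -> on_hand[A=16 B=51] avail[A=16 B=48] open={R2}
Step 12: reserve R7 A 7 -> on_hand[A=16 B=51] avail[A=9 B=48] open={R2,R7}
Step 13: cancel R7 -> on_hand[A=16 B=51] avail[A=16 B=48] open={R2}
Step 14: commit R2 -> on_hand[A=16 B=48] avail[A=16 B=48] open={}
Step 15: reserve R8 A 3 -> on_hand[A=16 B=48] avail[A=13 B=48] open={R8}
Step 16: reserve R9 A 8 -> on_hand[A=16 B=48] avail[A=5 B=48] open={R8,R9}
Step 17: reserve R10 B 3 -> on_hand[A=16 B=48] avail[A=5 B=45] open={R10,R8,R9}
Step 18: commit R10 -> on_hand[A=16 B=45] avail[A=5 B=45] open={R8,R9}
Step 19: commit R8 -> on_hand[A=13 B=45] avail[A=5 B=45] open={R9}
Step 20: commit R9 -> on_hand[A=5 B=45] avail[A=5 B=45] open={}
Final available[B] = 45

Answer: 45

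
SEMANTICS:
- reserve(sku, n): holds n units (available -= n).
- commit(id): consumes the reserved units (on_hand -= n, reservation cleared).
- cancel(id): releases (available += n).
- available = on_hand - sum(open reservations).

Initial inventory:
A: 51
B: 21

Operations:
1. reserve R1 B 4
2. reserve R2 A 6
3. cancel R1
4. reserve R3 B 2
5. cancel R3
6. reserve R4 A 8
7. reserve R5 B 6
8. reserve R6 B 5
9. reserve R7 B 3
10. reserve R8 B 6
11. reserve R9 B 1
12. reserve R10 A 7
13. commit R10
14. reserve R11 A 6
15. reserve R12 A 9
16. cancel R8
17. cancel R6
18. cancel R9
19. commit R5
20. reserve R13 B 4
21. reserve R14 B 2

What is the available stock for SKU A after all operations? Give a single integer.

Step 1: reserve R1 B 4 -> on_hand[A=51 B=21] avail[A=51 B=17] open={R1}
Step 2: reserve R2 A 6 -> on_hand[A=51 B=21] avail[A=45 B=17] open={R1,R2}
Step 3: cancel R1 -> on_hand[A=51 B=21] avail[A=45 B=21] open={R2}
Step 4: reserve R3 B 2 -> on_hand[A=51 B=21] avail[A=45 B=19] open={R2,R3}
Step 5: cancel R3 -> on_hand[A=51 B=21] avail[A=45 B=21] open={R2}
Step 6: reserve R4 A 8 -> on_hand[A=51 B=21] avail[A=37 B=21] open={R2,R4}
Step 7: reserve R5 B 6 -> on_hand[A=51 B=21] avail[A=37 B=15] open={R2,R4,R5}
Step 8: reserve R6 B 5 -> on_hand[A=51 B=21] avail[A=37 B=10] open={R2,R4,R5,R6}
Step 9: reserve R7 B 3 -> on_hand[A=51 B=21] avail[A=37 B=7] open={R2,R4,R5,R6,R7}
Step 10: reserve R8 B 6 -> on_hand[A=51 B=21] avail[A=37 B=1] open={R2,R4,R5,R6,R7,R8}
Step 11: reserve R9 B 1 -> on_hand[A=51 B=21] avail[A=37 B=0] open={R2,R4,R5,R6,R7,R8,R9}
Step 12: reserve R10 A 7 -> on_hand[A=51 B=21] avail[A=30 B=0] open={R10,R2,R4,R5,R6,R7,R8,R9}
Step 13: commit R10 -> on_hand[A=44 B=21] avail[A=30 B=0] open={R2,R4,R5,R6,R7,R8,R9}
Step 14: reserve R11 A 6 -> on_hand[A=44 B=21] avail[A=24 B=0] open={R11,R2,R4,R5,R6,R7,R8,R9}
Step 15: reserve R12 A 9 -> on_hand[A=44 B=21] avail[A=15 B=0] open={R11,R12,R2,R4,R5,R6,R7,R8,R9}
Step 16: cancel R8 -> on_hand[A=44 B=21] avail[A=15 B=6] open={R11,R12,R2,R4,R5,R6,R7,R9}
Step 17: cancel R6 -> on_hand[A=44 B=21] avail[A=15 B=11] open={R11,R12,R2,R4,R5,R7,R9}
Step 18: cancel R9 -> on_hand[A=44 B=21] avail[A=15 B=12] open={R11,R12,R2,R4,R5,R7}
Step 19: commit R5 -> on_hand[A=44 B=15] avail[A=15 B=12] open={R11,R12,R2,R4,R7}
Step 20: reserve R13 B 4 -> on_hand[A=44 B=15] avail[A=15 B=8] open={R11,R12,R13,R2,R4,R7}
Step 21: reserve R14 B 2 -> on_hand[A=44 B=15] avail[A=15 B=6] open={R11,R12,R13,R14,R2,R4,R7}
Final available[A] = 15

Answer: 15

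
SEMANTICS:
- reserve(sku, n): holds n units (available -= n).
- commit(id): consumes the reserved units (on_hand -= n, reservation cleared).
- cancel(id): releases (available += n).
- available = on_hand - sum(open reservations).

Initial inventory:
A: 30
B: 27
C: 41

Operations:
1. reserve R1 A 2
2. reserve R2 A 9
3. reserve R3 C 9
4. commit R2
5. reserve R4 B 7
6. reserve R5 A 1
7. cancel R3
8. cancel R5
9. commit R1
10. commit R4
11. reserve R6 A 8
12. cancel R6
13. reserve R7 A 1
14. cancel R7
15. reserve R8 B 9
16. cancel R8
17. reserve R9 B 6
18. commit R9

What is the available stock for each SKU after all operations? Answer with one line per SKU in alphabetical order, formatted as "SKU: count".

Step 1: reserve R1 A 2 -> on_hand[A=30 B=27 C=41] avail[A=28 B=27 C=41] open={R1}
Step 2: reserve R2 A 9 -> on_hand[A=30 B=27 C=41] avail[A=19 B=27 C=41] open={R1,R2}
Step 3: reserve R3 C 9 -> on_hand[A=30 B=27 C=41] avail[A=19 B=27 C=32] open={R1,R2,R3}
Step 4: commit R2 -> on_hand[A=21 B=27 C=41] avail[A=19 B=27 C=32] open={R1,R3}
Step 5: reserve R4 B 7 -> on_hand[A=21 B=27 C=41] avail[A=19 B=20 C=32] open={R1,R3,R4}
Step 6: reserve R5 A 1 -> on_hand[A=21 B=27 C=41] avail[A=18 B=20 C=32] open={R1,R3,R4,R5}
Step 7: cancel R3 -> on_hand[A=21 B=27 C=41] avail[A=18 B=20 C=41] open={R1,R4,R5}
Step 8: cancel R5 -> on_hand[A=21 B=27 C=41] avail[A=19 B=20 C=41] open={R1,R4}
Step 9: commit R1 -> on_hand[A=19 B=27 C=41] avail[A=19 B=20 C=41] open={R4}
Step 10: commit R4 -> on_hand[A=19 B=20 C=41] avail[A=19 B=20 C=41] open={}
Step 11: reserve R6 A 8 -> on_hand[A=19 B=20 C=41] avail[A=11 B=20 C=41] open={R6}
Step 12: cancel R6 -> on_hand[A=19 B=20 C=41] avail[A=19 B=20 C=41] open={}
Step 13: reserve R7 A 1 -> on_hand[A=19 B=20 C=41] avail[A=18 B=20 C=41] open={R7}
Step 14: cancel R7 -> on_hand[A=19 B=20 C=41] avail[A=19 B=20 C=41] open={}
Step 15: reserve R8 B 9 -> on_hand[A=19 B=20 C=41] avail[A=19 B=11 C=41] open={R8}
Step 16: cancel R8 -> on_hand[A=19 B=20 C=41] avail[A=19 B=20 C=41] open={}
Step 17: reserve R9 B 6 -> on_hand[A=19 B=20 C=41] avail[A=19 B=14 C=41] open={R9}
Step 18: commit R9 -> on_hand[A=19 B=14 C=41] avail[A=19 B=14 C=41] open={}

Answer: A: 19
B: 14
C: 41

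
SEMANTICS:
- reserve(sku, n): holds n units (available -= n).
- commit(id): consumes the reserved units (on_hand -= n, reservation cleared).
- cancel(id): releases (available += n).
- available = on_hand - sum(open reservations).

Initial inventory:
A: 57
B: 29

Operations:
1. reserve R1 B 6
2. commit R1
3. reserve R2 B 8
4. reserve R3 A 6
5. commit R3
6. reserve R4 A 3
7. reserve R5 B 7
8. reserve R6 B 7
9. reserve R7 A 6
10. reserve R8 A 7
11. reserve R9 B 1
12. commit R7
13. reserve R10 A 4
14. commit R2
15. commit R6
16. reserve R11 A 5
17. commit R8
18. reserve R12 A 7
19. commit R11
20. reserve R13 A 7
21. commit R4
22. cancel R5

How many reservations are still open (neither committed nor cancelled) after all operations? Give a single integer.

Step 1: reserve R1 B 6 -> on_hand[A=57 B=29] avail[A=57 B=23] open={R1}
Step 2: commit R1 -> on_hand[A=57 B=23] avail[A=57 B=23] open={}
Step 3: reserve R2 B 8 -> on_hand[A=57 B=23] avail[A=57 B=15] open={R2}
Step 4: reserve R3 A 6 -> on_hand[A=57 B=23] avail[A=51 B=15] open={R2,R3}
Step 5: commit R3 -> on_hand[A=51 B=23] avail[A=51 B=15] open={R2}
Step 6: reserve R4 A 3 -> on_hand[A=51 B=23] avail[A=48 B=15] open={R2,R4}
Step 7: reserve R5 B 7 -> on_hand[A=51 B=23] avail[A=48 B=8] open={R2,R4,R5}
Step 8: reserve R6 B 7 -> on_hand[A=51 B=23] avail[A=48 B=1] open={R2,R4,R5,R6}
Step 9: reserve R7 A 6 -> on_hand[A=51 B=23] avail[A=42 B=1] open={R2,R4,R5,R6,R7}
Step 10: reserve R8 A 7 -> on_hand[A=51 B=23] avail[A=35 B=1] open={R2,R4,R5,R6,R7,R8}
Step 11: reserve R9 B 1 -> on_hand[A=51 B=23] avail[A=35 B=0] open={R2,R4,R5,R6,R7,R8,R9}
Step 12: commit R7 -> on_hand[A=45 B=23] avail[A=35 B=0] open={R2,R4,R5,R6,R8,R9}
Step 13: reserve R10 A 4 -> on_hand[A=45 B=23] avail[A=31 B=0] open={R10,R2,R4,R5,R6,R8,R9}
Step 14: commit R2 -> on_hand[A=45 B=15] avail[A=31 B=0] open={R10,R4,R5,R6,R8,R9}
Step 15: commit R6 -> on_hand[A=45 B=8] avail[A=31 B=0] open={R10,R4,R5,R8,R9}
Step 16: reserve R11 A 5 -> on_hand[A=45 B=8] avail[A=26 B=0] open={R10,R11,R4,R5,R8,R9}
Step 17: commit R8 -> on_hand[A=38 B=8] avail[A=26 B=0] open={R10,R11,R4,R5,R9}
Step 18: reserve R12 A 7 -> on_hand[A=38 B=8] avail[A=19 B=0] open={R10,R11,R12,R4,R5,R9}
Step 19: commit R11 -> on_hand[A=33 B=8] avail[A=19 B=0] open={R10,R12,R4,R5,R9}
Step 20: reserve R13 A 7 -> on_hand[A=33 B=8] avail[A=12 B=0] open={R10,R12,R13,R4,R5,R9}
Step 21: commit R4 -> on_hand[A=30 B=8] avail[A=12 B=0] open={R10,R12,R13,R5,R9}
Step 22: cancel R5 -> on_hand[A=30 B=8] avail[A=12 B=7] open={R10,R12,R13,R9}
Open reservations: ['R10', 'R12', 'R13', 'R9'] -> 4

Answer: 4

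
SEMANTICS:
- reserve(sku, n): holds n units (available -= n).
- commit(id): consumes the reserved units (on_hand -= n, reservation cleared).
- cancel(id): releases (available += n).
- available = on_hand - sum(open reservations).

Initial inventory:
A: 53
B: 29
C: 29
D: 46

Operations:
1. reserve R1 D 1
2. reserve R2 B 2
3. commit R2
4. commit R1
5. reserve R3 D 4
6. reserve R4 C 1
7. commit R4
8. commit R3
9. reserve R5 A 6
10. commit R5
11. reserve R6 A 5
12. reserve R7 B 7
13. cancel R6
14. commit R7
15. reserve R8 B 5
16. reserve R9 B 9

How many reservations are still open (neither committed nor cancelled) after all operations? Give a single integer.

Answer: 2

Derivation:
Step 1: reserve R1 D 1 -> on_hand[A=53 B=29 C=29 D=46] avail[A=53 B=29 C=29 D=45] open={R1}
Step 2: reserve R2 B 2 -> on_hand[A=53 B=29 C=29 D=46] avail[A=53 B=27 C=29 D=45] open={R1,R2}
Step 3: commit R2 -> on_hand[A=53 B=27 C=29 D=46] avail[A=53 B=27 C=29 D=45] open={R1}
Step 4: commit R1 -> on_hand[A=53 B=27 C=29 D=45] avail[A=53 B=27 C=29 D=45] open={}
Step 5: reserve R3 D 4 -> on_hand[A=53 B=27 C=29 D=45] avail[A=53 B=27 C=29 D=41] open={R3}
Step 6: reserve R4 C 1 -> on_hand[A=53 B=27 C=29 D=45] avail[A=53 B=27 C=28 D=41] open={R3,R4}
Step 7: commit R4 -> on_hand[A=53 B=27 C=28 D=45] avail[A=53 B=27 C=28 D=41] open={R3}
Step 8: commit R3 -> on_hand[A=53 B=27 C=28 D=41] avail[A=53 B=27 C=28 D=41] open={}
Step 9: reserve R5 A 6 -> on_hand[A=53 B=27 C=28 D=41] avail[A=47 B=27 C=28 D=41] open={R5}
Step 10: commit R5 -> on_hand[A=47 B=27 C=28 D=41] avail[A=47 B=27 C=28 D=41] open={}
Step 11: reserve R6 A 5 -> on_hand[A=47 B=27 C=28 D=41] avail[A=42 B=27 C=28 D=41] open={R6}
Step 12: reserve R7 B 7 -> on_hand[A=47 B=27 C=28 D=41] avail[A=42 B=20 C=28 D=41] open={R6,R7}
Step 13: cancel R6 -> on_hand[A=47 B=27 C=28 D=41] avail[A=47 B=20 C=28 D=41] open={R7}
Step 14: commit R7 -> on_hand[A=47 B=20 C=28 D=41] avail[A=47 B=20 C=28 D=41] open={}
Step 15: reserve R8 B 5 -> on_hand[A=47 B=20 C=28 D=41] avail[A=47 B=15 C=28 D=41] open={R8}
Step 16: reserve R9 B 9 -> on_hand[A=47 B=20 C=28 D=41] avail[A=47 B=6 C=28 D=41] open={R8,R9}
Open reservations: ['R8', 'R9'] -> 2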